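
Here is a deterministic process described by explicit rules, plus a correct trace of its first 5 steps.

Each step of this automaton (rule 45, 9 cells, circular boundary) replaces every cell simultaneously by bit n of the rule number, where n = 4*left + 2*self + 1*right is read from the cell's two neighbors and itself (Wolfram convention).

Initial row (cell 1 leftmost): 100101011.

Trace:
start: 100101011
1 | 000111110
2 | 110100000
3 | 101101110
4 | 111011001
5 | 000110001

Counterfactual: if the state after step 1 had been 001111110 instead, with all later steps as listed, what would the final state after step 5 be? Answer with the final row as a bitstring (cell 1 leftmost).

state after step 1 := 001111110
2 | 101000000
3 | 111011110
4 | 100110001
5 | 000100101

000100101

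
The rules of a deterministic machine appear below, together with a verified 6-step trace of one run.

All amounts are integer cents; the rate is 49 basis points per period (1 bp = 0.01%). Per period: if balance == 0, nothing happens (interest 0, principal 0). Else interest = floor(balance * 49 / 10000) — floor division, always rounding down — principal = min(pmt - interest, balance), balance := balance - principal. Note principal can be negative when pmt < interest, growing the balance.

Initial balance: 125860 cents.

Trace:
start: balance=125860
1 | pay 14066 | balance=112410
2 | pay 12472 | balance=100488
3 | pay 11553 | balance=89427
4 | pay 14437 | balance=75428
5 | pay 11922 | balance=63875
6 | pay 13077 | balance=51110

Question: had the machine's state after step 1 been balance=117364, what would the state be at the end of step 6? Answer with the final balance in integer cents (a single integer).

state after step 1 := balance=117364
2 | pay 12472 | balance=105467
3 | pay 11553 | balance=94430
4 | pay 14437 | balance=80455
5 | pay 11922 | balance=68927
6 | pay 13077 | balance=56187

56187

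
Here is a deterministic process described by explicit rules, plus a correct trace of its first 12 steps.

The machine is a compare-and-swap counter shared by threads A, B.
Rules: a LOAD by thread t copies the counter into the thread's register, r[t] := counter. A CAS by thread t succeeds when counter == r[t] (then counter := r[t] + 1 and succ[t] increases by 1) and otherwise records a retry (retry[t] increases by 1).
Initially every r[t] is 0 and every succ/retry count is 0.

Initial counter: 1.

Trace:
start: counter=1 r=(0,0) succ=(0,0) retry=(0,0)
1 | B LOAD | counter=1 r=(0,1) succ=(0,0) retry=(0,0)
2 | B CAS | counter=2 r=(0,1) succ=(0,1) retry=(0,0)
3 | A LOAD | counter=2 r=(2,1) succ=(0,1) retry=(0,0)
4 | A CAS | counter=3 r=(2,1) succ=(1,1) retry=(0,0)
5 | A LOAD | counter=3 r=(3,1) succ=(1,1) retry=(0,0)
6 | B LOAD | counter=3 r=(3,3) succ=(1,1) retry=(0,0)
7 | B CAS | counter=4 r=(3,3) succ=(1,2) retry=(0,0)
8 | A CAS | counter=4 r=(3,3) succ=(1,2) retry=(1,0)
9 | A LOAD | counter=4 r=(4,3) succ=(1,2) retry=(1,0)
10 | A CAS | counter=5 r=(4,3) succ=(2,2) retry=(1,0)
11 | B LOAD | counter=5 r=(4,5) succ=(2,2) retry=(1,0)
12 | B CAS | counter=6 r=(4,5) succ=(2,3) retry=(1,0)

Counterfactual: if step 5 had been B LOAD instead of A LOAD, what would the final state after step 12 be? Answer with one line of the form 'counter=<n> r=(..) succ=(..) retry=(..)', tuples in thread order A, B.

(re-executing from step 5 with the substitution; state before step 5: counter=3 r=(2,1) succ=(1,1) retry=(0,0))
5 | B LOAD | counter=3 r=(2,3) succ=(1,1) retry=(0,0)
6 | B LOAD | counter=3 r=(2,3) succ=(1,1) retry=(0,0)
7 | B CAS | counter=4 r=(2,3) succ=(1,2) retry=(0,0)
8 | A CAS | counter=4 r=(2,3) succ=(1,2) retry=(1,0)
9 | A LOAD | counter=4 r=(4,3) succ=(1,2) retry=(1,0)
10 | A CAS | counter=5 r=(4,3) succ=(2,2) retry=(1,0)
11 | B LOAD | counter=5 r=(4,5) succ=(2,2) retry=(1,0)
12 | B CAS | counter=6 r=(4,5) succ=(2,3) retry=(1,0)

counter=6 r=(4,5) succ=(2,3) retry=(1,0)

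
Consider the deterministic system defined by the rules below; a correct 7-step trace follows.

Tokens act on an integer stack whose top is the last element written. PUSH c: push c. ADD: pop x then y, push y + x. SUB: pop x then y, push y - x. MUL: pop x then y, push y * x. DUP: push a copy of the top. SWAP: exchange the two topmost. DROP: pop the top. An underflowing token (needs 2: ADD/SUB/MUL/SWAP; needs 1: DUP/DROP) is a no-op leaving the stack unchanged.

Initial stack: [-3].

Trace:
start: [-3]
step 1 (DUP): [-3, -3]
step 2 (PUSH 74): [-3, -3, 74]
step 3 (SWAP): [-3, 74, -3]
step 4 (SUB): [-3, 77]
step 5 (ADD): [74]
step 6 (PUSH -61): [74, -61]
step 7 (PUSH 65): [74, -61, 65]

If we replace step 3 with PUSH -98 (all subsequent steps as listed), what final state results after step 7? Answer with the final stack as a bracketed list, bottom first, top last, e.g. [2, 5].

[-3, 169, -61, 65]

(re-executing from step 3 with the substitution; state before step 3: [-3, -3, 74])
step 3 (PUSH -98): [-3, -3, 74, -98]
step 4 (SUB): [-3, -3, 172]
step 5 (ADD): [-3, 169]
step 6 (PUSH -61): [-3, 169, -61]
step 7 (PUSH 65): [-3, 169, -61, 65]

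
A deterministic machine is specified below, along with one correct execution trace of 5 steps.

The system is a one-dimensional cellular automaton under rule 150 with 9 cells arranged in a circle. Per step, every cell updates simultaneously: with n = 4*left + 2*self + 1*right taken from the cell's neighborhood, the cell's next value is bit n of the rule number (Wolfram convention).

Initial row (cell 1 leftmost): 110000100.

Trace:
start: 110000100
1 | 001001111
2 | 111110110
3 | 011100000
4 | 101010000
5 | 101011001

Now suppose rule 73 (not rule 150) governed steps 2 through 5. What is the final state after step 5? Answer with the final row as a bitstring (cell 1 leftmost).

(re-executing steps 2..5 under rule 73; state before step 2: 001001111)
2 | 000001001
3 | 011100000
4 | 010101111
5 | 000001001

000001001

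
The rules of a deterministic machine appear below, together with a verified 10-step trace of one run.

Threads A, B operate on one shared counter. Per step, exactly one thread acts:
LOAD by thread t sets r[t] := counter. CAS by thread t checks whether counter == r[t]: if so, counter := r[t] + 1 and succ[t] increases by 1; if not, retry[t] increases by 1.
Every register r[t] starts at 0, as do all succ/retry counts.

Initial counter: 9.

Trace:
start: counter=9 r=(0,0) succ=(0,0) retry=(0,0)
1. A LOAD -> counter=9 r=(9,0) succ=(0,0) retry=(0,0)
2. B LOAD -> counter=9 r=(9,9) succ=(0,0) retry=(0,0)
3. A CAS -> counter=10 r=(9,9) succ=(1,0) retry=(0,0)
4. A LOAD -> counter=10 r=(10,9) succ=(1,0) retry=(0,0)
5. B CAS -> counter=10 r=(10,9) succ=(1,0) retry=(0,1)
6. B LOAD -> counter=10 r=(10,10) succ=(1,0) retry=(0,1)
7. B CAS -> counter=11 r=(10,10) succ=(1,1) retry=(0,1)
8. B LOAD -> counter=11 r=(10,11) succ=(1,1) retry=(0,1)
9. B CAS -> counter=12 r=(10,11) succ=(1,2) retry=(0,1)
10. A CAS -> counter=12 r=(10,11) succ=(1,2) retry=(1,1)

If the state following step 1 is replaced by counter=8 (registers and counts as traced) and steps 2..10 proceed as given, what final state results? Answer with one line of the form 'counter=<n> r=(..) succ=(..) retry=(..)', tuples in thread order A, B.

counter=11 r=(8,10) succ=(0,3) retry=(2,0)

state after step 1 := counter=8 r=(9,0) succ=(0,0) retry=(0,0)
2. B LOAD -> counter=8 r=(9,8) succ=(0,0) retry=(0,0)
3. A CAS -> counter=8 r=(9,8) succ=(0,0) retry=(1,0)
4. A LOAD -> counter=8 r=(8,8) succ=(0,0) retry=(1,0)
5. B CAS -> counter=9 r=(8,8) succ=(0,1) retry=(1,0)
6. B LOAD -> counter=9 r=(8,9) succ=(0,1) retry=(1,0)
7. B CAS -> counter=10 r=(8,9) succ=(0,2) retry=(1,0)
8. B LOAD -> counter=10 r=(8,10) succ=(0,2) retry=(1,0)
9. B CAS -> counter=11 r=(8,10) succ=(0,3) retry=(1,0)
10. A CAS -> counter=11 r=(8,10) succ=(0,3) retry=(2,0)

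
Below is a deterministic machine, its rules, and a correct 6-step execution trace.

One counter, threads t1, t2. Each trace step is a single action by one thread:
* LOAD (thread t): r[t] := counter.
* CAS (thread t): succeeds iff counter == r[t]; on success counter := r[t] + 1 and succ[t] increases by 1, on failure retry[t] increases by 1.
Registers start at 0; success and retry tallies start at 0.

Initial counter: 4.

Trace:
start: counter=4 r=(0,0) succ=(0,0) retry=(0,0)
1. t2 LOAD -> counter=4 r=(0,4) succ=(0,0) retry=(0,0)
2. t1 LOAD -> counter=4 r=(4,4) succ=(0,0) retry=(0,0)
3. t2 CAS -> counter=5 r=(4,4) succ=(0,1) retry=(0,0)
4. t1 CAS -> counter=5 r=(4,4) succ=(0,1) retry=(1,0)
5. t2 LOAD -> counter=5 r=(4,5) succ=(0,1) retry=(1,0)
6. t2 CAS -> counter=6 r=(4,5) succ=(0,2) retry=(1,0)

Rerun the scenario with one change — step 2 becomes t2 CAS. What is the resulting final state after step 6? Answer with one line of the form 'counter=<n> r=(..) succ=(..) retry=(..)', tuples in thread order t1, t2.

counter=6 r=(0,5) succ=(0,2) retry=(1,1)

(re-executing from step 2 with the substitution; state before step 2: counter=4 r=(0,4) succ=(0,0) retry=(0,0))
2. t2 CAS -> counter=5 r=(0,4) succ=(0,1) retry=(0,0)
3. t2 CAS -> counter=5 r=(0,4) succ=(0,1) retry=(0,1)
4. t1 CAS -> counter=5 r=(0,4) succ=(0,1) retry=(1,1)
5. t2 LOAD -> counter=5 r=(0,5) succ=(0,1) retry=(1,1)
6. t2 CAS -> counter=6 r=(0,5) succ=(0,2) retry=(1,1)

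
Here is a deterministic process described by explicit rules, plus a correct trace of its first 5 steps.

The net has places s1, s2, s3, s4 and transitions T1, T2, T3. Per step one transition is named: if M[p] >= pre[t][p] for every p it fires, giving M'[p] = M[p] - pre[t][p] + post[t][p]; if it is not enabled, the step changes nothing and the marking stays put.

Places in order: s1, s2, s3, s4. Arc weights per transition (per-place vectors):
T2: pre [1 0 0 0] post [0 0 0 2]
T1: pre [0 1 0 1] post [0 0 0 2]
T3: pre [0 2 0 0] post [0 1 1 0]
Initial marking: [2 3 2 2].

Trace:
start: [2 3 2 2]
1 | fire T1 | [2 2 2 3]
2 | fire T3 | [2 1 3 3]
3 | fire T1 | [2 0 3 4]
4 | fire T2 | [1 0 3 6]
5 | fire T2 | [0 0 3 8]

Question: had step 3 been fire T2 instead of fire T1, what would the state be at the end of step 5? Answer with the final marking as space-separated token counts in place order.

0 1 3 7

(re-executing from step 3 with the substitution; state before step 3: [2 1 3 3])
3 | fire T2 | [1 1 3 5]
4 | fire T2 | [0 1 3 7]
5 | fire T2 | [0 1 3 7]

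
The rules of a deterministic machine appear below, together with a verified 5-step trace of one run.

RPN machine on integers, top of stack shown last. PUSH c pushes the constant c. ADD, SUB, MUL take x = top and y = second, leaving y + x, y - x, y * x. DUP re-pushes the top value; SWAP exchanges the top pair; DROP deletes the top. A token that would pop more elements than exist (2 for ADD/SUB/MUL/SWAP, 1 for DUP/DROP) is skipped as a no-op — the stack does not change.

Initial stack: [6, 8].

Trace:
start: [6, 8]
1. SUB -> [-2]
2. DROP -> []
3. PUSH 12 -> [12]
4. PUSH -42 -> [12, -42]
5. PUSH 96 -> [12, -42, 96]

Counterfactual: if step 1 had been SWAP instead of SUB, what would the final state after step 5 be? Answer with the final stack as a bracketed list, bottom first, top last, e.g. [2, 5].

(re-executing from step 1 with the substitution; state before step 1: [6, 8])
1. SWAP -> [8, 6]
2. DROP -> [8]
3. PUSH 12 -> [8, 12]
4. PUSH -42 -> [8, 12, -42]
5. PUSH 96 -> [8, 12, -42, 96]

[8, 12, -42, 96]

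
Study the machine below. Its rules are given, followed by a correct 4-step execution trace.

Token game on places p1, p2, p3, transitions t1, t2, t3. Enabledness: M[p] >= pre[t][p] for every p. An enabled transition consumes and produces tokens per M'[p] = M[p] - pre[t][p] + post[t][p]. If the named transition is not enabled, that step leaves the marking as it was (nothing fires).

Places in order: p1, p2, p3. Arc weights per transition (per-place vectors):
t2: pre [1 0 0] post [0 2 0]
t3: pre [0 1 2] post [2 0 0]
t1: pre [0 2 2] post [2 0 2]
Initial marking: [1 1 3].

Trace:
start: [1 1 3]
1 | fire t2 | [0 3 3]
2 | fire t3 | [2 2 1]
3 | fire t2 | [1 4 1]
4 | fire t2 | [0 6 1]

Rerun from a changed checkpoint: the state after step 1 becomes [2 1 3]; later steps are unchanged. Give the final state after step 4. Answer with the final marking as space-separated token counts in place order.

2 4 1

state after step 1 := [2 1 3]
2 | fire t3 | [4 0 1]
3 | fire t2 | [3 2 1]
4 | fire t2 | [2 4 1]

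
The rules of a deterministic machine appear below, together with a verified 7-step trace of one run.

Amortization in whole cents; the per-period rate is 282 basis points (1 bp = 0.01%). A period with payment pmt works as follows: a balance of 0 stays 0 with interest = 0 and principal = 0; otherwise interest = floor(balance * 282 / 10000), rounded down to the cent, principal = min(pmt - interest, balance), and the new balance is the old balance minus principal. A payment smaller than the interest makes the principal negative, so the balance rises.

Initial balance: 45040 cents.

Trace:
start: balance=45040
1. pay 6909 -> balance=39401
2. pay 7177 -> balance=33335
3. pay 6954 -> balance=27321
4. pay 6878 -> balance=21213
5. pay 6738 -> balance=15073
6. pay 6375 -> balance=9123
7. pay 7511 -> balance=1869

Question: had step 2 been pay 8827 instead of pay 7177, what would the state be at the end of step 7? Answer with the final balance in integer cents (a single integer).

(re-executing from step 2 with the substitution; state before step 2: balance=39401)
2. pay 8827 -> balance=31685
3. pay 6954 -> balance=25624
4. pay 6878 -> balance=19468
5. pay 6738 -> balance=13278
6. pay 6375 -> balance=7277
7. pay 7511 -> balance=0

0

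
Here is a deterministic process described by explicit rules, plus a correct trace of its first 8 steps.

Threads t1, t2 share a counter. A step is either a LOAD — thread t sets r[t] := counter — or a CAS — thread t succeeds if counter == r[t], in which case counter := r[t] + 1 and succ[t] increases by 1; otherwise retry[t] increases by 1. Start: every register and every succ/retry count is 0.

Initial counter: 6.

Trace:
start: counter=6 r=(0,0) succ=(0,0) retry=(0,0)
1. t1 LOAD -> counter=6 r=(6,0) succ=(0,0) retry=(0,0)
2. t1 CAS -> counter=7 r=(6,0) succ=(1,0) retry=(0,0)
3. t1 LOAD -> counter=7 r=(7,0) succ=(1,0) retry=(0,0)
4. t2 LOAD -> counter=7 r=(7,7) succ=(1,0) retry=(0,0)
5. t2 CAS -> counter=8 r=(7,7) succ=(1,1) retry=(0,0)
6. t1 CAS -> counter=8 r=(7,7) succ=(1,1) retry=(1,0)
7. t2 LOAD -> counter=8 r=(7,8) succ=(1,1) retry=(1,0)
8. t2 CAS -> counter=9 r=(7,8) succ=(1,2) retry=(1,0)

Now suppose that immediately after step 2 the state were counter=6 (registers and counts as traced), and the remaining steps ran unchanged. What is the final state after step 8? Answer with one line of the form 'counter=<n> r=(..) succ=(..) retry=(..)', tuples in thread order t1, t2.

state after step 2 := counter=6 r=(6,0) succ=(1,0) retry=(0,0)
3. t1 LOAD -> counter=6 r=(6,0) succ=(1,0) retry=(0,0)
4. t2 LOAD -> counter=6 r=(6,6) succ=(1,0) retry=(0,0)
5. t2 CAS -> counter=7 r=(6,6) succ=(1,1) retry=(0,0)
6. t1 CAS -> counter=7 r=(6,6) succ=(1,1) retry=(1,0)
7. t2 LOAD -> counter=7 r=(6,7) succ=(1,1) retry=(1,0)
8. t2 CAS -> counter=8 r=(6,7) succ=(1,2) retry=(1,0)

counter=8 r=(6,7) succ=(1,2) retry=(1,0)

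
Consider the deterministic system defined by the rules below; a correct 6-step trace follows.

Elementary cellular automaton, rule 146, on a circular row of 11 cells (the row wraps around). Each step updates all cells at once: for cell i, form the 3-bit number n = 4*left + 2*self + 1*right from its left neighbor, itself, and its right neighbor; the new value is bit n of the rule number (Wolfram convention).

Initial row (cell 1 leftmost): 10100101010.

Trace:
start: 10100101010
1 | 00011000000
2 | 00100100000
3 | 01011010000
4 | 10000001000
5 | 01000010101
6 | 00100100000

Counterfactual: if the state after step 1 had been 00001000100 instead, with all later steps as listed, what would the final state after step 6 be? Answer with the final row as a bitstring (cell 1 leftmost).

00010101010

state after step 1 := 00001000100
2 | 00010101010
3 | 00100000001
4 | 11010000010
5 | 00001000100
6 | 00010101010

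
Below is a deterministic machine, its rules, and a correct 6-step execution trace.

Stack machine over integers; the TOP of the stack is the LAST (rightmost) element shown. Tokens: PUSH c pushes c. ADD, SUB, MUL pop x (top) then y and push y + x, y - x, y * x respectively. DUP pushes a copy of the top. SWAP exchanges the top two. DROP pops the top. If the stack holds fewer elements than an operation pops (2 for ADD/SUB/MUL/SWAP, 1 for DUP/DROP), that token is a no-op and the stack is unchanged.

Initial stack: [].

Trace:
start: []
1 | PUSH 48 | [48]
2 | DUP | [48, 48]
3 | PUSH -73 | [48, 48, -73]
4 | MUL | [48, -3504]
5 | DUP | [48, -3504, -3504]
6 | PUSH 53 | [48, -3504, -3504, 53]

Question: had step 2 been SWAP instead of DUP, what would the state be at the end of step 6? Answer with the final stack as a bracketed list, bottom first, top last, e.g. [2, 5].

(re-executing from step 2 with the substitution; state before step 2: [48])
2 | SWAP | [48]
3 | PUSH -73 | [48, -73]
4 | MUL | [-3504]
5 | DUP | [-3504, -3504]
6 | PUSH 53 | [-3504, -3504, 53]

[-3504, -3504, 53]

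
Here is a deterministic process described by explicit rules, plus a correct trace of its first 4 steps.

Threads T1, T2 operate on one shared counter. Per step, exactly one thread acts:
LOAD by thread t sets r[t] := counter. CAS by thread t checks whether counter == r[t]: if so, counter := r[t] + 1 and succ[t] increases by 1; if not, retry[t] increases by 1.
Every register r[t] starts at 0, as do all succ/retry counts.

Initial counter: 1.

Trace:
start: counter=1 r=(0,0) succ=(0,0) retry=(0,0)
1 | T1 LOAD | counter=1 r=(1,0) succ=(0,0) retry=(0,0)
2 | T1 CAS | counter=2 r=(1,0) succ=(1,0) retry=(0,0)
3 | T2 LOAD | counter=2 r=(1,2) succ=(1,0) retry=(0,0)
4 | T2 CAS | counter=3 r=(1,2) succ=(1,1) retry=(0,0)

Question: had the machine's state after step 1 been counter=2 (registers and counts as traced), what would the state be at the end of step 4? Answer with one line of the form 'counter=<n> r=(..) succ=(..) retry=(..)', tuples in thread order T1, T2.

state after step 1 := counter=2 r=(1,0) succ=(0,0) retry=(0,0)
2 | T1 CAS | counter=2 r=(1,0) succ=(0,0) retry=(1,0)
3 | T2 LOAD | counter=2 r=(1,2) succ=(0,0) retry=(1,0)
4 | T2 CAS | counter=3 r=(1,2) succ=(0,1) retry=(1,0)

counter=3 r=(1,2) succ=(0,1) retry=(1,0)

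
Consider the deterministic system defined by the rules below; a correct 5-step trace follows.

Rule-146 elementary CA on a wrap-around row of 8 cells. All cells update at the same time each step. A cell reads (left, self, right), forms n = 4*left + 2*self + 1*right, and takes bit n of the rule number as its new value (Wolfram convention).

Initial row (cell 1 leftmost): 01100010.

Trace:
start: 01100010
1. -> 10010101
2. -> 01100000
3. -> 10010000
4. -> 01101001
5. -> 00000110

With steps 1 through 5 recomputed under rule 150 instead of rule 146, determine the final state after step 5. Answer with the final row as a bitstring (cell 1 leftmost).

10010111

(re-executing steps 1..5 under rule 150; state before step 1: 01100010)
1. -> 10010111
2. -> 01110011
3. -> 00101100
4. -> 01100010
5. -> 10010111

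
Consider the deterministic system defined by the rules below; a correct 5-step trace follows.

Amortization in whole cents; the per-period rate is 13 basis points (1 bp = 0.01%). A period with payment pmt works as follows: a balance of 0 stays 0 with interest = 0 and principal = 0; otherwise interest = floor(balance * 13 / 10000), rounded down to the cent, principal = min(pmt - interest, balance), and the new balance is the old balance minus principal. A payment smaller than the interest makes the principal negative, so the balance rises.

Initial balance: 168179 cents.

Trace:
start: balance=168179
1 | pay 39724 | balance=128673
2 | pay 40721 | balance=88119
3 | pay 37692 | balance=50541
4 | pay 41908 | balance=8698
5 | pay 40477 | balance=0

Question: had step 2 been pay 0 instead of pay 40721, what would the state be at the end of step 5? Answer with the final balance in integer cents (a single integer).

9112

(re-executing from step 2 with the substitution; state before step 2: balance=128673)
2 | pay 0 | balance=128840
3 | pay 37692 | balance=91315
4 | pay 41908 | balance=49525
5 | pay 40477 | balance=9112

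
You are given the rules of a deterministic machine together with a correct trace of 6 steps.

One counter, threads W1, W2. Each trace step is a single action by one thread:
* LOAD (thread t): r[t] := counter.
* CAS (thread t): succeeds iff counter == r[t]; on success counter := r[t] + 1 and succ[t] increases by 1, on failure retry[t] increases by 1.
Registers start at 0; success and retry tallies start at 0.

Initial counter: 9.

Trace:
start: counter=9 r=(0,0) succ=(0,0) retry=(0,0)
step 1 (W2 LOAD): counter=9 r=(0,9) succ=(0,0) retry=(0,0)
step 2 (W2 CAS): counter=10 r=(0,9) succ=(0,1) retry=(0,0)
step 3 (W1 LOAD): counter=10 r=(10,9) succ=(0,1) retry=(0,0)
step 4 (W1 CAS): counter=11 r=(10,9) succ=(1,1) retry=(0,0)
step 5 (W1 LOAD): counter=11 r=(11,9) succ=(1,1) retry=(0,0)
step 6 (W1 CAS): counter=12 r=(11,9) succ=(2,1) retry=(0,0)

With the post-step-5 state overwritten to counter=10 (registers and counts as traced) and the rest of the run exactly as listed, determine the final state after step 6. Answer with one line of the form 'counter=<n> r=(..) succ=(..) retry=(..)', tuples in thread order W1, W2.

counter=10 r=(11,9) succ=(1,1) retry=(1,0)

state after step 5 := counter=10 r=(11,9) succ=(1,1) retry=(0,0)
step 6 (W1 CAS): counter=10 r=(11,9) succ=(1,1) retry=(1,0)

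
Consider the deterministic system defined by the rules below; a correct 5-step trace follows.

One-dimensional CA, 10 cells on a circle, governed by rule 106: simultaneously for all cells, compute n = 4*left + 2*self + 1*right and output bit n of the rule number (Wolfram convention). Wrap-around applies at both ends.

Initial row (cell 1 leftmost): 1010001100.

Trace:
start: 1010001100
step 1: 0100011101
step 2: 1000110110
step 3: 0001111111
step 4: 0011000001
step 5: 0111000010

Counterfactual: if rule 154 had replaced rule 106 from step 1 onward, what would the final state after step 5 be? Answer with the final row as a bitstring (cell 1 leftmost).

0110110001

(re-executing steps 1..5 under rule 154; state before step 1: 1010001100)
step 1: 0001011011
step 2: 1010010010
step 3: 0001101100
step 4: 0011001010
step 5: 0110110001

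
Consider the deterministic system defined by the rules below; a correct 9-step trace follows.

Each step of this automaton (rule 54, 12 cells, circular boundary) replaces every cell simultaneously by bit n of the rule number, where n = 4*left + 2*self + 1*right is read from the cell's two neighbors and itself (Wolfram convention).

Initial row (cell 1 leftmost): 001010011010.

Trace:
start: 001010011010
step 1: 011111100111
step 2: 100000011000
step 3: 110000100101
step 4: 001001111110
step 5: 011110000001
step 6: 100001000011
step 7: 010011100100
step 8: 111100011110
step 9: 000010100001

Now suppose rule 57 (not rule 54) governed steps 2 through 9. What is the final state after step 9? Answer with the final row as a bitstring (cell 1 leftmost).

101010101001

(re-executing steps 2..9 under rule 57; state before step 2: 011111100111)
step 2: 110000010100
step 3: 101111001010
step 4: 011000100101
step 5: 110110010010
step 6: 101101001001
step 7: 011010100101
step 8: 110101010010
step 9: 101010101001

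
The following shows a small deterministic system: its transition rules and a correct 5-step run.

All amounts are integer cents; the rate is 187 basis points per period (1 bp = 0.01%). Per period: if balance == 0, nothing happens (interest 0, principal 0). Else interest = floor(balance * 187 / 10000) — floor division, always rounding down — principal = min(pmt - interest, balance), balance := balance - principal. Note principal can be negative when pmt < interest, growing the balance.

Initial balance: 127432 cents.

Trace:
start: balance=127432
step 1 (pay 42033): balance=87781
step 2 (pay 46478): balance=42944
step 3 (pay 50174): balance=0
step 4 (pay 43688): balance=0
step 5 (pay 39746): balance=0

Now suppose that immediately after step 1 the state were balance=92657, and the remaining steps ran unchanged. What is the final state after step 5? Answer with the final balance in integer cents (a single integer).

state after step 1 := balance=92657
step 2 (pay 46478): balance=47911
step 3 (pay 50174): balance=0
step 4 (pay 43688): balance=0
step 5 (pay 39746): balance=0

0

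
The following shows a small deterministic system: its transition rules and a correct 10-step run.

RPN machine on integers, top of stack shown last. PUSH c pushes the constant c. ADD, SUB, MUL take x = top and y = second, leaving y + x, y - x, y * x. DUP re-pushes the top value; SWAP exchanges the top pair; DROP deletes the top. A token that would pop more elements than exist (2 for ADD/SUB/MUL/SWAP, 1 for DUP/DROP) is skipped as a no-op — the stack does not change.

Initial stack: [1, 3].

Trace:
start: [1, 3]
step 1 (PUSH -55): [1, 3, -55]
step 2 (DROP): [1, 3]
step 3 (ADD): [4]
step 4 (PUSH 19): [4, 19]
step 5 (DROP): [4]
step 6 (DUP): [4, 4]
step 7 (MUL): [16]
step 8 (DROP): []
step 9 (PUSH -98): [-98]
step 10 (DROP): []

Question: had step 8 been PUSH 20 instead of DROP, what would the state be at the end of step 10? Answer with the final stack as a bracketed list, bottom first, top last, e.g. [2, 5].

[16, 20]

(re-executing from step 8 with the substitution; state before step 8: [16])
step 8 (PUSH 20): [16, 20]
step 9 (PUSH -98): [16, 20, -98]
step 10 (DROP): [16, 20]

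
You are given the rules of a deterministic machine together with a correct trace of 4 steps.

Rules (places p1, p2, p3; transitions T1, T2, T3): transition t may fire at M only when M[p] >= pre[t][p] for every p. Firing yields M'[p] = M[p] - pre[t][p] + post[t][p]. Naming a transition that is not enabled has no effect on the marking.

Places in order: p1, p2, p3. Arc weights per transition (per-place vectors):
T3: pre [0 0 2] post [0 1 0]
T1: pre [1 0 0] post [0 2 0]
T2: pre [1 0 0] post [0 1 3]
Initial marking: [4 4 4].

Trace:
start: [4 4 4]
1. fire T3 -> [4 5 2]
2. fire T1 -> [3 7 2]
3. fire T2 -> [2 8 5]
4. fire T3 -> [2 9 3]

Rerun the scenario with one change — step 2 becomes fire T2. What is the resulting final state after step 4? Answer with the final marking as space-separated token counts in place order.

2 8 6

(re-executing from step 2 with the substitution; state before step 2: [4 5 2])
2. fire T2 -> [3 6 5]
3. fire T2 -> [2 7 8]
4. fire T3 -> [2 8 6]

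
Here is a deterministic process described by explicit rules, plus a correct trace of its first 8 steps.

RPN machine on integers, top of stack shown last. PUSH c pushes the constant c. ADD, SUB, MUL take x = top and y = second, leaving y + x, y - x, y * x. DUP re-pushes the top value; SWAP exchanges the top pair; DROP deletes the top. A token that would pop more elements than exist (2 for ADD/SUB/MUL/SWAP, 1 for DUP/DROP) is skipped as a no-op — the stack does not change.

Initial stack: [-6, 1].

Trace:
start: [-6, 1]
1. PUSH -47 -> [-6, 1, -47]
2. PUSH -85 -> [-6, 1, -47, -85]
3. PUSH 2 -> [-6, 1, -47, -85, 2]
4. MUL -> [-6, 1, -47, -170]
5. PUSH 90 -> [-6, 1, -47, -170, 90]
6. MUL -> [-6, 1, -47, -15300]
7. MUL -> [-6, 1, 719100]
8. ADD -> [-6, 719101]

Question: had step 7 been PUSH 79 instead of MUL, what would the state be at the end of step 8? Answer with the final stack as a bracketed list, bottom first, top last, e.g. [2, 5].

[-6, 1, -47, -15221]

(re-executing from step 7 with the substitution; state before step 7: [-6, 1, -47, -15300])
7. PUSH 79 -> [-6, 1, -47, -15300, 79]
8. ADD -> [-6, 1, -47, -15221]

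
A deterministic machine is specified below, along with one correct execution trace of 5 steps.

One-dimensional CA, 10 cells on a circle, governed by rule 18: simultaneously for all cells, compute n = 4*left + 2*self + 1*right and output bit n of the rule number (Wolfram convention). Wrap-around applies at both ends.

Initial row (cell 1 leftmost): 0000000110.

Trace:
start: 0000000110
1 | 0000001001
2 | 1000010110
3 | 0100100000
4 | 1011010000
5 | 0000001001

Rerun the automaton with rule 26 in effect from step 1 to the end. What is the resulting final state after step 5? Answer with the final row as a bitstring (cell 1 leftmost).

0110010000

(re-executing steps 1..5 under rule 26; state before step 1: 0000000110)
1 | 0000001101
2 | 1000011000
3 | 0100110101
4 | 0011100000
5 | 0110010000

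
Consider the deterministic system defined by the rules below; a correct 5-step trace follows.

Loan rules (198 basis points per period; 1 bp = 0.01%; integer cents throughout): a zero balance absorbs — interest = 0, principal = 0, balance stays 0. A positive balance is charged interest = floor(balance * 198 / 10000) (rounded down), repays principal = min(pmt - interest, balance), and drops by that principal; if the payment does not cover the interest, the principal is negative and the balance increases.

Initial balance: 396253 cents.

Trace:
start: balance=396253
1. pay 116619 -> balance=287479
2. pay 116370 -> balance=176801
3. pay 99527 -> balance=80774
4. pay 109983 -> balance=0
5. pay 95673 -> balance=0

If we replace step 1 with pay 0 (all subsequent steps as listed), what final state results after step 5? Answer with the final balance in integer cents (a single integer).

2303

(re-executing from step 1 with the substitution; state before step 1: balance=396253)
1. pay 0 -> balance=404098
2. pay 116370 -> balance=295729
3. pay 99527 -> balance=202057
4. pay 109983 -> balance=96074
5. pay 95673 -> balance=2303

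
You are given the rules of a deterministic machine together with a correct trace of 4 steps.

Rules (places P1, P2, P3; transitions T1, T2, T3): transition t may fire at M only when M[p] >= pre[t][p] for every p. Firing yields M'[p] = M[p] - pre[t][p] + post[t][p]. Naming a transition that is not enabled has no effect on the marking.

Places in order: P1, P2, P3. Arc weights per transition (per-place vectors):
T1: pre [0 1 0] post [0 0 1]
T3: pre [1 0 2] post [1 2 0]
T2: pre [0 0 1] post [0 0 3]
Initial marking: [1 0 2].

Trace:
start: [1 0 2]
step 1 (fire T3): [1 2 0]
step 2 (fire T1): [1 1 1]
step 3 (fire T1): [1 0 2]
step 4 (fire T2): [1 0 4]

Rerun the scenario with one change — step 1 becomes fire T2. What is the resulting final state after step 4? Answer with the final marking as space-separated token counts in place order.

1 0 6

(re-executing from step 1 with the substitution; state before step 1: [1 0 2])
step 1 (fire T2): [1 0 4]
step 2 (fire T1): [1 0 4]
step 3 (fire T1): [1 0 4]
step 4 (fire T2): [1 0 6]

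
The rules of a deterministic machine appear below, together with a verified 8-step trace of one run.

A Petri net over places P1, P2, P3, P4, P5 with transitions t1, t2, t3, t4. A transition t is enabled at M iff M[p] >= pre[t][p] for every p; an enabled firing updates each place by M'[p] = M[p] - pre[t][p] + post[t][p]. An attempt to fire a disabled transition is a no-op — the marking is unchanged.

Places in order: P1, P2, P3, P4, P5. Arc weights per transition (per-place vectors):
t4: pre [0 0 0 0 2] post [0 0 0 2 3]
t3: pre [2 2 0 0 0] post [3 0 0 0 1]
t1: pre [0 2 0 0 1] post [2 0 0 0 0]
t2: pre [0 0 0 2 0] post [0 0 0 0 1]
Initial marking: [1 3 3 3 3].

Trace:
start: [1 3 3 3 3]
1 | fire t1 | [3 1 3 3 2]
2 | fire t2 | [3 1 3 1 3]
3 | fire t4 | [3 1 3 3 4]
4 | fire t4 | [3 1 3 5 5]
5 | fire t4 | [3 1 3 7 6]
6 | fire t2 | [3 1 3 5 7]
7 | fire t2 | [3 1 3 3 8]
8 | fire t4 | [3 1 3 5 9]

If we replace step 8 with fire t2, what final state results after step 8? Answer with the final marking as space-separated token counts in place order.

3 1 3 1 9

(re-executing from step 8 with the substitution; state before step 8: [3 1 3 3 8])
8 | fire t2 | [3 1 3 1 9]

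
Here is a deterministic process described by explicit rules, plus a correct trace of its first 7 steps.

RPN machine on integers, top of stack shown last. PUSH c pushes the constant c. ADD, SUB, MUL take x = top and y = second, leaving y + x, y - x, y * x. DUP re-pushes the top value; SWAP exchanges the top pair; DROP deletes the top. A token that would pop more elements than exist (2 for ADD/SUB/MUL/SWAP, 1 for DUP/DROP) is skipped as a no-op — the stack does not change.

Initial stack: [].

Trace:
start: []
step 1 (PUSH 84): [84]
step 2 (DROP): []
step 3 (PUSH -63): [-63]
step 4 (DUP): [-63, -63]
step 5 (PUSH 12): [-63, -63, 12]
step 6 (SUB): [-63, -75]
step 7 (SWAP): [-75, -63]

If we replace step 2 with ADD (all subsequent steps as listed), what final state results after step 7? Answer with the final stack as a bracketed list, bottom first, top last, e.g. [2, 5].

[84, -75, -63]

(re-executing from step 2 with the substitution; state before step 2: [84])
step 2 (ADD): [84]
step 3 (PUSH -63): [84, -63]
step 4 (DUP): [84, -63, -63]
step 5 (PUSH 12): [84, -63, -63, 12]
step 6 (SUB): [84, -63, -75]
step 7 (SWAP): [84, -75, -63]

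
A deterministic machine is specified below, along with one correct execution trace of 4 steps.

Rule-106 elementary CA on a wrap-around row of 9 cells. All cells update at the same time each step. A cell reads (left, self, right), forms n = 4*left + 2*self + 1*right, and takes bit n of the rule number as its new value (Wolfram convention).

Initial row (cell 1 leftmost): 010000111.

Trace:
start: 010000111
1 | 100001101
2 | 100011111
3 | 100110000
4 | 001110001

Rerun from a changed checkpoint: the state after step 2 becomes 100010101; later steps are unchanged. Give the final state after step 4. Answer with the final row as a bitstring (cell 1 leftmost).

state after step 2 := 100010101
3 | 100101011
4 | 101010110

101010110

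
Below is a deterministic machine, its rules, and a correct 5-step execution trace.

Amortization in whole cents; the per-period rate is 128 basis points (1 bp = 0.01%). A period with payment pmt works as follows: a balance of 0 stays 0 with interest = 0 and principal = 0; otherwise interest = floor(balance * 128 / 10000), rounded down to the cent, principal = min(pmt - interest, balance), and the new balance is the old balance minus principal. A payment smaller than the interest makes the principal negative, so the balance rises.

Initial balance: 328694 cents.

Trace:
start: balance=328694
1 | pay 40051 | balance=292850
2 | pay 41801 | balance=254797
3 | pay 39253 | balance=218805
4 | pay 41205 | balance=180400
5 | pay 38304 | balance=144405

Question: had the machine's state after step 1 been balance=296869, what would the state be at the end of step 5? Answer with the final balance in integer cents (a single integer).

148633

state after step 1 := balance=296869
2 | pay 41801 | balance=258867
3 | pay 39253 | balance=222927
4 | pay 41205 | balance=184575
5 | pay 38304 | balance=148633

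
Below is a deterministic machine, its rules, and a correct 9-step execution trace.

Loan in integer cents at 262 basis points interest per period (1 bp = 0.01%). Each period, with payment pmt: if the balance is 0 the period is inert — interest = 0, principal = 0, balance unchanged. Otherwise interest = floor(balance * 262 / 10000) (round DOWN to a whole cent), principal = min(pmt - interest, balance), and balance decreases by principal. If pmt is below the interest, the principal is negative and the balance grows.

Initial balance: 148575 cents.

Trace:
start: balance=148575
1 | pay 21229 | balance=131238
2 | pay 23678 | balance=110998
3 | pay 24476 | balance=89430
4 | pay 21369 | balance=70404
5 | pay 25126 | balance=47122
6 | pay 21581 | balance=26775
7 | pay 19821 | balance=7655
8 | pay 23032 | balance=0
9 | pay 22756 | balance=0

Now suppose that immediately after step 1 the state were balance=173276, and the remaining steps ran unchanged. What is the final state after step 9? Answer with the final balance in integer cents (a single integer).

state after step 1 := balance=173276
2 | pay 23678 | balance=154137
3 | pay 24476 | balance=133699
4 | pay 21369 | balance=115832
5 | pay 25126 | balance=93740
6 | pay 21581 | balance=74614
7 | pay 19821 | balance=56747
8 | pay 23032 | balance=35201
9 | pay 22756 | balance=13367

13367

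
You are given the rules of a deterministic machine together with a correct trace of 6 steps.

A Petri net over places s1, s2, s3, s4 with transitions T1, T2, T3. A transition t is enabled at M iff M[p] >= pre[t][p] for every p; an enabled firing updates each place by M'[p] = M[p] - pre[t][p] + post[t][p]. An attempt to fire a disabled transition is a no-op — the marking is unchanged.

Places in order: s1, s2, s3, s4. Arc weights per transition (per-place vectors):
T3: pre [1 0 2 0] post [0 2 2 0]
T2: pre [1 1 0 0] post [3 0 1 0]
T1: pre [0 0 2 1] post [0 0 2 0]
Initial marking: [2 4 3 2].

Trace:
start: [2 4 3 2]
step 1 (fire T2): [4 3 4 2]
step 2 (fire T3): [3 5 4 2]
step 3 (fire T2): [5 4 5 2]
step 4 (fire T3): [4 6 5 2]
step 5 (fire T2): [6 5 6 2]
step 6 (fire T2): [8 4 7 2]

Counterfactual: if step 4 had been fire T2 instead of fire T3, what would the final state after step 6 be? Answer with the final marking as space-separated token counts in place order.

(re-executing from step 4 with the substitution; state before step 4: [5 4 5 2])
step 4 (fire T2): [7 3 6 2]
step 5 (fire T2): [9 2 7 2]
step 6 (fire T2): [11 1 8 2]

11 1 8 2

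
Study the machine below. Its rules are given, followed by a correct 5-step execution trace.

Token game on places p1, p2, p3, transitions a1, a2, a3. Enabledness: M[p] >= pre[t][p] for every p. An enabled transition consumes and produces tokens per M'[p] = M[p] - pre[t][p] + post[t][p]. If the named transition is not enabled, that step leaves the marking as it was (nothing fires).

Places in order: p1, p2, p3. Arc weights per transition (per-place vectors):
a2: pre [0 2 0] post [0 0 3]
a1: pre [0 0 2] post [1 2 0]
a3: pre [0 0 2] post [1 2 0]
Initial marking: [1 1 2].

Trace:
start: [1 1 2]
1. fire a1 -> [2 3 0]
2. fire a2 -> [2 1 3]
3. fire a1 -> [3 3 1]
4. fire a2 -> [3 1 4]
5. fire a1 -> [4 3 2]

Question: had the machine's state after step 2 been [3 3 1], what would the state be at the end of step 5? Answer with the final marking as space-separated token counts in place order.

state after step 2 := [3 3 1]
3. fire a1 -> [3 3 1]
4. fire a2 -> [3 1 4]
5. fire a1 -> [4 3 2]

4 3 2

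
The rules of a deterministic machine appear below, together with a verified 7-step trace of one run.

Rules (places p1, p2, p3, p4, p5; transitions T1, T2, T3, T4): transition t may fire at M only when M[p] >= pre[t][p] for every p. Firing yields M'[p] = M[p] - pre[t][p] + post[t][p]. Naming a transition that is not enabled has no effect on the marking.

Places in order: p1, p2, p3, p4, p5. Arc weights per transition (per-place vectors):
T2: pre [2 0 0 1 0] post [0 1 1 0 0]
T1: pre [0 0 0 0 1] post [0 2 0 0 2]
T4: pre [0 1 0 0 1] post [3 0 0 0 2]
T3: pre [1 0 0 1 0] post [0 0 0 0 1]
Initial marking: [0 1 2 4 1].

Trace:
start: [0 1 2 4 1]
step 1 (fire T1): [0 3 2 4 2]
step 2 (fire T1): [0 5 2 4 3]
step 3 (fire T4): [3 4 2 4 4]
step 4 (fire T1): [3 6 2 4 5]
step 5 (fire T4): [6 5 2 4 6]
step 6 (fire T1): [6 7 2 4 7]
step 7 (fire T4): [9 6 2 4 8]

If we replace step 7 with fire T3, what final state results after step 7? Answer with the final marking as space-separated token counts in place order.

5 7 2 3 8

(re-executing from step 7 with the substitution; state before step 7: [6 7 2 4 7])
step 7 (fire T3): [5 7 2 3 8]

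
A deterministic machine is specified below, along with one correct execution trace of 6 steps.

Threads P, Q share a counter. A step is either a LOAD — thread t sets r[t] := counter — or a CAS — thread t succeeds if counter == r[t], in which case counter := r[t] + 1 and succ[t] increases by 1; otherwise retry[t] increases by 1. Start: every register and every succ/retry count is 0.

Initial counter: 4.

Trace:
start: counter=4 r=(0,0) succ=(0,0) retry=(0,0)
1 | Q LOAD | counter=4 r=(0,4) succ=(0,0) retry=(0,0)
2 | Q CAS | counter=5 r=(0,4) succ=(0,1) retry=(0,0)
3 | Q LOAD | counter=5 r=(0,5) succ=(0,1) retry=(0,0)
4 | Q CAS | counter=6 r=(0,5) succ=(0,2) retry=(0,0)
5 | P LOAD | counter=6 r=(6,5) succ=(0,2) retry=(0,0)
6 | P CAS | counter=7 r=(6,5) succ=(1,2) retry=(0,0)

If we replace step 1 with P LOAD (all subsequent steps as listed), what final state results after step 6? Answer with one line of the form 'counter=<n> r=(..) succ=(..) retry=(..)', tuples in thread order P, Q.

(re-executing from step 1 with the substitution; state before step 1: counter=4 r=(0,0) succ=(0,0) retry=(0,0))
1 | P LOAD | counter=4 r=(4,0) succ=(0,0) retry=(0,0)
2 | Q CAS | counter=4 r=(4,0) succ=(0,0) retry=(0,1)
3 | Q LOAD | counter=4 r=(4,4) succ=(0,0) retry=(0,1)
4 | Q CAS | counter=5 r=(4,4) succ=(0,1) retry=(0,1)
5 | P LOAD | counter=5 r=(5,4) succ=(0,1) retry=(0,1)
6 | P CAS | counter=6 r=(5,4) succ=(1,1) retry=(0,1)

counter=6 r=(5,4) succ=(1,1) retry=(0,1)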